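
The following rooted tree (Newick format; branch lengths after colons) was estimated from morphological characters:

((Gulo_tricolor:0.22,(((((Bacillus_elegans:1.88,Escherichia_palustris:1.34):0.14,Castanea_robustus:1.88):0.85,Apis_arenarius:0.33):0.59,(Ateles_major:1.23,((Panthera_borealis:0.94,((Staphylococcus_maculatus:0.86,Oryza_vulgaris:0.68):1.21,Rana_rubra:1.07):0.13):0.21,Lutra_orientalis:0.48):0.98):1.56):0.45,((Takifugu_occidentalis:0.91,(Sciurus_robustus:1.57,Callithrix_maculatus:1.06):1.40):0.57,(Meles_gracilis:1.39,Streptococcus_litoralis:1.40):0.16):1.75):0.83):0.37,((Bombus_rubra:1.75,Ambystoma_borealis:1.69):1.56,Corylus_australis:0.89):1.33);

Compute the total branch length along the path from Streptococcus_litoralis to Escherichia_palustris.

The path runs Streptococcus_litoralis → … → MRCA → … → Escherichia_palustris; the MRCA is the node subtending (((((Bacillus_elegans,Escherichia_palustris),Castanea_robustus),Apis_arenarius),(Ateles_major,((Panthera_borealis,((Staphylococcus_maculatus,Oryza_vulgaris),Rana_rubra)),Lutra_orientalis))),((Takifugu_occidentalis,(Sciurus_robustus,Callithrix_maculatus)),(Meles_gracilis,Streptococcus_litoralis))).
Branch lengths along that path: 1.40 + 0.16 + 1.75 + 0.45 + 0.59 + 0.85 + 0.14 + 1.34 = 6.68.

6.68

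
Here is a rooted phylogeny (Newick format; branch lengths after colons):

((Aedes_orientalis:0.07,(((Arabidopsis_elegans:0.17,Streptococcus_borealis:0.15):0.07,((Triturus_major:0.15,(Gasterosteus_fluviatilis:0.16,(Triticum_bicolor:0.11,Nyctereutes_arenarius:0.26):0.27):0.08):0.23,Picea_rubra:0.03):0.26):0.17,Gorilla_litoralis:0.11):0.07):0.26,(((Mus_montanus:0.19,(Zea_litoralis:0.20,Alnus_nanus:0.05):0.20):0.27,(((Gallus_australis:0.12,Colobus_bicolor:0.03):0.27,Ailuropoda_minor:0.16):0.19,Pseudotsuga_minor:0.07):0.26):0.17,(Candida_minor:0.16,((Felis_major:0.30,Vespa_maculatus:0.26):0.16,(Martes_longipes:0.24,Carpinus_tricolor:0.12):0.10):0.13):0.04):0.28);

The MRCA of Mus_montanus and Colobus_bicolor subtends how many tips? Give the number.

7

The MRCA of Mus_montanus and Colobus_bicolor is the node subtending ((Mus_montanus,(Zea_litoralis,Alnus_nanus)),(((Gallus_australis,Colobus_bicolor),Ailuropoda_minor),Pseudotsuga_minor)).
That clade contains 7 terminal taxa: Ailuropoda_minor, Alnus_nanus, Colobus_bicolor, Gallus_australis, Mus_montanus, Pseudotsuga_minor, Zea_litoralis.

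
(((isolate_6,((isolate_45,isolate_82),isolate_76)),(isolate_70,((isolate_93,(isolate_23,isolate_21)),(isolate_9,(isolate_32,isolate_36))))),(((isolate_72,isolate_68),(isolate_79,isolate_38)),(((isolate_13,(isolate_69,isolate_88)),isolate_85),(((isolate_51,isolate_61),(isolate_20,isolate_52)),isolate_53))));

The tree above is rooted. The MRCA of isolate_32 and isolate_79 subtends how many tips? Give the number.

24

The MRCA of isolate_32 and isolate_79 is the root, so the clade is the entire tree.
That clade contains 24 terminal taxa: isolate_13, isolate_20, isolate_21, isolate_23, isolate_32, isolate_36, isolate_38, isolate_45, isolate_51, isolate_52, isolate_53, isolate_6, isolate_61, isolate_68, isolate_69, isolate_70, isolate_72, isolate_76, isolate_79, isolate_82, isolate_85, isolate_88, isolate_9, isolate_93.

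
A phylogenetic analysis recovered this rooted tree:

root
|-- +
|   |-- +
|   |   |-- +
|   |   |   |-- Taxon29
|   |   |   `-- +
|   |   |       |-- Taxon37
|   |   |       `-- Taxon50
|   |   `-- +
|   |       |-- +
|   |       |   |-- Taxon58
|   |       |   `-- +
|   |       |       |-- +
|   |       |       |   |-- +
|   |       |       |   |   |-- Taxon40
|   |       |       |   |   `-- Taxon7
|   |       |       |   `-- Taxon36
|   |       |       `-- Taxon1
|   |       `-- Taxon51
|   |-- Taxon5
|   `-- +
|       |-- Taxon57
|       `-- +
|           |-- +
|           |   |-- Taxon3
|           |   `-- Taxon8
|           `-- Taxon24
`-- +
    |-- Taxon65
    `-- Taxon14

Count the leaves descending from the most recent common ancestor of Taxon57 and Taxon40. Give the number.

14

The MRCA of Taxon57 and Taxon40 is the node subtending (((Taxon29,(Taxon37,Taxon50)),((Taxon58,(((Taxon40,Taxon7),Taxon36),Taxon1)),Taxon51)),Taxon5,(Taxon57,((Taxon3,Taxon8),Taxon24))).
That clade contains 14 terminal taxa: Taxon1, Taxon24, Taxon29, Taxon3, Taxon36, Taxon37, Taxon40, Taxon5, Taxon50, Taxon51, Taxon57, Taxon58, Taxon7, Taxon8.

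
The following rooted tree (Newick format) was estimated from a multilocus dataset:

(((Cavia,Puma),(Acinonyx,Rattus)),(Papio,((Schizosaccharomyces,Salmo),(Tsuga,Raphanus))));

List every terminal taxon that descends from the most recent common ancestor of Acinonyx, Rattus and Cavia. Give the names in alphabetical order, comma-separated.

Acinonyx, Cavia, Puma, Rattus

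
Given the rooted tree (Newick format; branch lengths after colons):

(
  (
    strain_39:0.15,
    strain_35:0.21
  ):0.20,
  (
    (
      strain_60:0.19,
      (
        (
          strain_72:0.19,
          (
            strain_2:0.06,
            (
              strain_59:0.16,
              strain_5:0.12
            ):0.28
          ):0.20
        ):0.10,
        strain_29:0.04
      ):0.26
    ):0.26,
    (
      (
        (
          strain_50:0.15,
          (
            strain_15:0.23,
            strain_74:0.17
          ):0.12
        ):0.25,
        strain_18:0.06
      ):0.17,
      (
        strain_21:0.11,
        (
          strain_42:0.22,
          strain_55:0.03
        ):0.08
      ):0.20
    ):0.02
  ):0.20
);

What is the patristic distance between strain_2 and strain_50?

The path runs strain_2 → … → MRCA → … → strain_50; the MRCA is the node subtending ((strain_60,((strain_72,(strain_2,(strain_59,strain_5))),strain_29)),(((strain_50,(strain_15,strain_74)),strain_18),(strain_21,(strain_42,strain_55)))).
Branch lengths along that path: 0.06 + 0.20 + 0.10 + 0.26 + 0.26 + 0.02 + 0.17 + 0.25 + 0.15 = 1.47.

1.47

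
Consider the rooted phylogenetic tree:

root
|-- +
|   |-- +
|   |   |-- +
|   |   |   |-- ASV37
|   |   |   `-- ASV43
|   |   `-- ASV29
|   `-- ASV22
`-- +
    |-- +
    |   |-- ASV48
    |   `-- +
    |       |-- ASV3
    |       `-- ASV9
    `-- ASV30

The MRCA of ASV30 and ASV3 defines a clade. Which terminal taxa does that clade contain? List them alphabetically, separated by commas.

Tracing ASV30: it sits inside ((ASV48,(ASV3,ASV9)),ASV30).
Tracing ASV3: it sits inside (ASV3,ASV9).
The smallest clade enclosing both is ((ASV48,(ASV3,ASV9)),ASV30); the answer is its 4 terminal taxa in alphabetical order.

ASV3, ASV30, ASV48, ASV9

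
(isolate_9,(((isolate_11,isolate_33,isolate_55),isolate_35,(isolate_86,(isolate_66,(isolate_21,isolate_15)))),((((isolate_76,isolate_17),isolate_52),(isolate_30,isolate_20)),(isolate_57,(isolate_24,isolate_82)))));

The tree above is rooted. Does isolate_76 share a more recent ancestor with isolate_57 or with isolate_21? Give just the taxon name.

The MRCA of isolate_76 and isolate_57 subtends ((((isolate_76,isolate_17),isolate_52),(isolate_30,isolate_20)),(isolate_57,(isolate_24,isolate_82))) (8 taxa).
The MRCA of isolate_76 and isolate_21 subtends (((isolate_11,isolate_33,isolate_55),isolate_35,(isolate_86,(isolate_66,(isolate_21,isolate_15)))),((((isolate_76,isolate_17),isolate_52),(isolate_30,isolate_20)),(isolate_57,(isolate_24,isolate_82)))) (16 taxa).
The first is nested inside the second, so isolate_76 shares a more recent common ancestor with isolate_57.

isolate_57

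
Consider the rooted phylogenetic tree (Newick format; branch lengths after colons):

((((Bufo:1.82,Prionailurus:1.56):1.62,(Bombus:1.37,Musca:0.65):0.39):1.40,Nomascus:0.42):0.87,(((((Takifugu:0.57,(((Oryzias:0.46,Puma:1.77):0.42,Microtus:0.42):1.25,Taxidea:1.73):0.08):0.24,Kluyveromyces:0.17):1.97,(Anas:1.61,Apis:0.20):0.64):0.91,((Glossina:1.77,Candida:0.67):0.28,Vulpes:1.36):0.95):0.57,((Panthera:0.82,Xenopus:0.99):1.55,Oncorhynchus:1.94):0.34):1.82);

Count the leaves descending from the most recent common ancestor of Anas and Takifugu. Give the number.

The MRCA of Anas and Takifugu is the node subtending (((Takifugu,(((Oryzias,Puma),Microtus),Taxidea)),Kluyveromyces),(Anas,Apis)).
That clade contains 8 terminal taxa: Anas, Apis, Kluyveromyces, Microtus, Oryzias, Puma, Takifugu, Taxidea.

8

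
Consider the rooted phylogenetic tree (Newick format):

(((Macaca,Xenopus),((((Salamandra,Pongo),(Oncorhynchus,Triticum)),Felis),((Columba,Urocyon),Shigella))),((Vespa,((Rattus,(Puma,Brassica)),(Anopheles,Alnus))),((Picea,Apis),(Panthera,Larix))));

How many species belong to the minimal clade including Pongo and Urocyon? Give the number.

The MRCA of Pongo and Urocyon is the node subtending ((((Salamandra,Pongo),(Oncorhynchus,Triticum)),Felis),((Columba,Urocyon),Shigella)).
That clade contains 8 terminal taxa: Columba, Felis, Oncorhynchus, Pongo, Salamandra, Shigella, Triticum, Urocyon.

8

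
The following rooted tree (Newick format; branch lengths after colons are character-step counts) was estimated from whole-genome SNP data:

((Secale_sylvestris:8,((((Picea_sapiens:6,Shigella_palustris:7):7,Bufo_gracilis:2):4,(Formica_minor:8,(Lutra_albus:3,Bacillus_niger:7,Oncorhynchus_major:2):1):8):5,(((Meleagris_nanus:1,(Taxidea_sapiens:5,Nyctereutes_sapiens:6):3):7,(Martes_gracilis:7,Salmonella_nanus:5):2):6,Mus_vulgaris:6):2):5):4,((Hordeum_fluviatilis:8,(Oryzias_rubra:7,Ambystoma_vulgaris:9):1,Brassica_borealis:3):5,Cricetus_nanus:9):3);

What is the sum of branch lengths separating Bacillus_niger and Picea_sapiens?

The path runs Bacillus_niger → … → MRCA → … → Picea_sapiens; the MRCA is the node subtending (((Picea_sapiens,Shigella_palustris),Bufo_gracilis),(Formica_minor,(Lutra_albus,Bacillus_niger,Oncorhynchus_major))).
Branch lengths along that path: 7 + 1 + 8 + 4 + 7 + 6 = 33.

33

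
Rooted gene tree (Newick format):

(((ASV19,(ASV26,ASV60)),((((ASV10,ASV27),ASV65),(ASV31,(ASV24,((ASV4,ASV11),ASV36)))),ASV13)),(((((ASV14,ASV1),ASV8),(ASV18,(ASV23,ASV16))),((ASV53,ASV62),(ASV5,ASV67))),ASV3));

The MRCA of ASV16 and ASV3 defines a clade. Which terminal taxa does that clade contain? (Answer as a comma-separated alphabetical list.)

ASV1, ASV14, ASV16, ASV18, ASV23, ASV3, ASV5, ASV53, ASV62, ASV67, ASV8

Tracing ASV16: it sits inside (ASV23,ASV16).
Tracing ASV3: it sits inside (((((ASV14,ASV1),ASV8),(ASV18,(ASV23,ASV16))),((ASV53,ASV62),(ASV5,ASV67))),ASV3).
The smallest clade enclosing both is (((((ASV14,ASV1),ASV8),(ASV18,(ASV23,ASV16))),((ASV53,ASV62),(ASV5,ASV67))),ASV3); the answer is its 11 terminal taxa in alphabetical order.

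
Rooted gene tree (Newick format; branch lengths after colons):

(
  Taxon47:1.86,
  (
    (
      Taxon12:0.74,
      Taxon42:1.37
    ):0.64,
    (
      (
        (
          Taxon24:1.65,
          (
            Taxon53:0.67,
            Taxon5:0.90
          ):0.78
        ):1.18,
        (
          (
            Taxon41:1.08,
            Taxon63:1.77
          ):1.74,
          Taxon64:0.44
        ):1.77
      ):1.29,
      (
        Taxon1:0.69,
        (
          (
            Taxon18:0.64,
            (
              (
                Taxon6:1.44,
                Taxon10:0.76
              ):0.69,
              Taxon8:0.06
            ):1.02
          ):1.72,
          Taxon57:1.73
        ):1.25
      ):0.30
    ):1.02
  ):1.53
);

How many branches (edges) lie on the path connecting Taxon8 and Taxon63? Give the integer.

The MRCA of Taxon8 and Taxon63 is the node subtending (((Taxon24,(Taxon53,Taxon5)),((Taxon41,Taxon63),Taxon64)),(Taxon1,((Taxon18,((Taxon6,Taxon10),Taxon8)),Taxon57))).
From Taxon8 up to that node: 5 branches. From Taxon63 up to the same node: 4 branches. Total: 5 + 4 = 9.

9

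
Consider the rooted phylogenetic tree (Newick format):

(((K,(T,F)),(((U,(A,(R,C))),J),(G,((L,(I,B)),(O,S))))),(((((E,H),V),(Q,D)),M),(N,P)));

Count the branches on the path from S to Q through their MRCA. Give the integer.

11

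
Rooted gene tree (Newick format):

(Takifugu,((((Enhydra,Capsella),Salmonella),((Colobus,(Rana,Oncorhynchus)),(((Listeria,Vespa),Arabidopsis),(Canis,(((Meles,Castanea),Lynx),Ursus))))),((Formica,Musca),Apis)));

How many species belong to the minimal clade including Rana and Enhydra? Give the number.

14

The MRCA of Rana and Enhydra is the node subtending (((Enhydra,Capsella),Salmonella),((Colobus,(Rana,Oncorhynchus)),(((Listeria,Vespa),Arabidopsis),(Canis,(((Meles,Castanea),Lynx),Ursus))))).
That clade contains 14 terminal taxa: Arabidopsis, Canis, Capsella, Castanea, Colobus, Enhydra, Listeria, Lynx, Meles, Oncorhynchus, Rana, Salmonella, Ursus, Vespa.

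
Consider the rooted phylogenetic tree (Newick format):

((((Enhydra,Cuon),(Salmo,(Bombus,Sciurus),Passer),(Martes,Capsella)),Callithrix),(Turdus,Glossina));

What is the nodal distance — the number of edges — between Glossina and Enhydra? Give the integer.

The MRCA of Glossina and Enhydra is the root of the tree.
From Glossina up to that node: 2 branches. From Enhydra up to the same node: 4 branches. Total: 2 + 4 = 6.

6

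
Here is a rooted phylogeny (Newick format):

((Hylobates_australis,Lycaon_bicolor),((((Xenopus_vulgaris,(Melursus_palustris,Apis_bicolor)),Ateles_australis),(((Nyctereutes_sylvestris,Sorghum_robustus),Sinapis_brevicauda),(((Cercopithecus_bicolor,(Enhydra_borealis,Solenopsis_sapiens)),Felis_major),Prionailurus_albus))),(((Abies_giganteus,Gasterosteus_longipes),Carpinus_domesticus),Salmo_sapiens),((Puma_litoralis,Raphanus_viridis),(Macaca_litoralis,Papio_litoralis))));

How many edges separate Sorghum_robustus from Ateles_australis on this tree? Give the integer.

6

The MRCA of Sorghum_robustus and Ateles_australis is the node subtending (((Xenopus_vulgaris,(Melursus_palustris,Apis_bicolor)),Ateles_australis),(((Nyctereutes_sylvestris,Sorghum_robustus),Sinapis_brevicauda),(((Cercopithecus_bicolor,(Enhydra_borealis,Solenopsis_sapiens)),Felis_major),Prionailurus_albus))).
From Sorghum_robustus up to that node: 4 branches. From Ateles_australis up to the same node: 2 branches. Total: 4 + 2 = 6.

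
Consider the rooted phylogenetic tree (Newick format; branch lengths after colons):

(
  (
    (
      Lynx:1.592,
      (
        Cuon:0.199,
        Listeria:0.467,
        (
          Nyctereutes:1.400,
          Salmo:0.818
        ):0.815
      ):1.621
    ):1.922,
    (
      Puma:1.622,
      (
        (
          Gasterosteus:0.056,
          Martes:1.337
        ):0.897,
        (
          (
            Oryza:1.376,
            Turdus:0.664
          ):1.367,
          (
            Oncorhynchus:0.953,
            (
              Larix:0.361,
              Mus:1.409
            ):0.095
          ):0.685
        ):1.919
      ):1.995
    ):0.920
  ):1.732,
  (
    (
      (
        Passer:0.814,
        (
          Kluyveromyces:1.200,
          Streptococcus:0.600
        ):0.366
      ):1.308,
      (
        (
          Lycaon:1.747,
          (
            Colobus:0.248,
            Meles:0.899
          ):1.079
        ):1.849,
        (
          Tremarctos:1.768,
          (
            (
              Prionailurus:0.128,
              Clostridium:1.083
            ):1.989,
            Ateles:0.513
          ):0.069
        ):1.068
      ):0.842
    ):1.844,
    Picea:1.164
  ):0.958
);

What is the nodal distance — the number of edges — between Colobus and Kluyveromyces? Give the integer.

7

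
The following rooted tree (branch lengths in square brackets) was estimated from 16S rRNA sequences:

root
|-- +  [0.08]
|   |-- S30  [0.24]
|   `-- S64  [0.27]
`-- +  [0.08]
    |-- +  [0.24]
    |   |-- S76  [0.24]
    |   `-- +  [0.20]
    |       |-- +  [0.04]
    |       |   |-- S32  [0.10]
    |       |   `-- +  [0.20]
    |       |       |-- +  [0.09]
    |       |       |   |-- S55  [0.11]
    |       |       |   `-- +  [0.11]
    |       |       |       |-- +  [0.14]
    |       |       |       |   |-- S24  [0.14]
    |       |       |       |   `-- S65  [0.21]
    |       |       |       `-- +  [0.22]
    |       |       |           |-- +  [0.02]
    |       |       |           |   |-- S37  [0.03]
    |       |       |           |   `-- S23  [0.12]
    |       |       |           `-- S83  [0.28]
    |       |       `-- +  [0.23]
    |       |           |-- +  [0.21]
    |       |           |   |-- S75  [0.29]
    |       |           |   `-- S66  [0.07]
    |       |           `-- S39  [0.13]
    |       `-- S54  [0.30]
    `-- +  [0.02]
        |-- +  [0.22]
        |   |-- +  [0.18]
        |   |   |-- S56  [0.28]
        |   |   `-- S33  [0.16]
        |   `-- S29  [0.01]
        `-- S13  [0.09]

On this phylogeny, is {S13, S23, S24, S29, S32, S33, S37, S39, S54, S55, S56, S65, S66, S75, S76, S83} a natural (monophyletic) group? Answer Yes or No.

Yes

The most recent common ancestor of these taxa subtends ((S76,((S32,((S55,((S24,S65),((S37,S23),S83))),((S75,S66),S39))),S54)),(((S56,S33),S29),S13)).
That clade has exactly 16 tips — every listed taxon and nothing else — so the group is monophyletic.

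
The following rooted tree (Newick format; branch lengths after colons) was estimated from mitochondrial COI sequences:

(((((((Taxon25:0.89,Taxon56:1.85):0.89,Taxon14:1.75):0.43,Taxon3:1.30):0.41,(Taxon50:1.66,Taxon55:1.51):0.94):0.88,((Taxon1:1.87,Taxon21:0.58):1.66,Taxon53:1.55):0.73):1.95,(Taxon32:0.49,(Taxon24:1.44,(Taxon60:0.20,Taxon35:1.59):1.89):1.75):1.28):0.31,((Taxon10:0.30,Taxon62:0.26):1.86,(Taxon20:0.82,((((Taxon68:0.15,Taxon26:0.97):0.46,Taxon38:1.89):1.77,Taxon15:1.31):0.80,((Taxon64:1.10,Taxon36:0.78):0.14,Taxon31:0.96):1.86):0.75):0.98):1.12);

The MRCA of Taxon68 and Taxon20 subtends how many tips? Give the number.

The MRCA of Taxon68 and Taxon20 is the node subtending (Taxon20,((((Taxon68,Taxon26),Taxon38),Taxon15),((Taxon64,Taxon36),Taxon31))).
That clade contains 8 terminal taxa: Taxon15, Taxon20, Taxon26, Taxon31, Taxon36, Taxon38, Taxon64, Taxon68.

8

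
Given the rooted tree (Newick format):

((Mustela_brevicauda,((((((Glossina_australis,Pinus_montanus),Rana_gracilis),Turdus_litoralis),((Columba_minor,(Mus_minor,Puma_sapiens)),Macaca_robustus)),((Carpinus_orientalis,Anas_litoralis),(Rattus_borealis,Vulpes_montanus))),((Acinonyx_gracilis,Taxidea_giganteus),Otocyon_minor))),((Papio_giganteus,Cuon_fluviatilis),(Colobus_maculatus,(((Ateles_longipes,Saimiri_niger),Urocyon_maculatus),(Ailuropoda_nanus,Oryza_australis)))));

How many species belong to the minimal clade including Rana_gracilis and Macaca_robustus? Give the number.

8

The MRCA of Rana_gracilis and Macaca_robustus is the node subtending ((((Glossina_australis,Pinus_montanus),Rana_gracilis),Turdus_litoralis),((Columba_minor,(Mus_minor,Puma_sapiens)),Macaca_robustus)).
That clade contains 8 terminal taxa: Columba_minor, Glossina_australis, Macaca_robustus, Mus_minor, Pinus_montanus, Puma_sapiens, Rana_gracilis, Turdus_litoralis.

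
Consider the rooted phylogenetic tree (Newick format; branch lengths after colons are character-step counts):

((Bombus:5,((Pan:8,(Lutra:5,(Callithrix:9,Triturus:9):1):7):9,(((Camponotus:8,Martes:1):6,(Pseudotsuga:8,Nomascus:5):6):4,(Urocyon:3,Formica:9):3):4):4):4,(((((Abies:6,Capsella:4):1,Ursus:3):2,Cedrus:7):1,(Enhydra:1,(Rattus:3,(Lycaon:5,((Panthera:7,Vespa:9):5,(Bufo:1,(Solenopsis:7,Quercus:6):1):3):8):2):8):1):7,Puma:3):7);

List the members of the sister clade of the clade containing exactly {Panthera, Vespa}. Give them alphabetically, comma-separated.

Bufo, Quercus, Solenopsis

The clade containing exactly {Panthera, Vespa} attaches to the tree at the node subtending ((Panthera,Vespa),(Bufo,(Solenopsis,Quercus))).
The other lineage descending from that same node — the sister group — is (Bufo,(Solenopsis,Quercus)); its 3 tips in alphabetical order are the answer.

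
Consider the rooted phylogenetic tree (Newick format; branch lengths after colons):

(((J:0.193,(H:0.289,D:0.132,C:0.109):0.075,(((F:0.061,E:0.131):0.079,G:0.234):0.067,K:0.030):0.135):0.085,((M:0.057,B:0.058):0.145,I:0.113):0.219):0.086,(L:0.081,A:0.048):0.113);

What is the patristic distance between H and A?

0.696

The path runs H → … → MRCA → … → A; the MRCA is the root of the tree.
Branch lengths along that path: 0.289 + 0.075 + 0.085 + 0.086 + 0.113 + 0.048 = 0.696.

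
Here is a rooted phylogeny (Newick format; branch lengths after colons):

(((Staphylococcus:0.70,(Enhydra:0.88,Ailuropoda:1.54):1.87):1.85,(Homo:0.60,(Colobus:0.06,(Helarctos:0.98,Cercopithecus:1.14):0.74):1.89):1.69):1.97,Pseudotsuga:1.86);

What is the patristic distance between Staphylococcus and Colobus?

6.19

The path runs Staphylococcus → … → MRCA → … → Colobus; the MRCA is the node subtending ((Staphylococcus,(Enhydra,Ailuropoda)),(Homo,(Colobus,(Helarctos,Cercopithecus)))).
Branch lengths along that path: 0.70 + 1.85 + 1.69 + 1.89 + 0.06 = 6.19.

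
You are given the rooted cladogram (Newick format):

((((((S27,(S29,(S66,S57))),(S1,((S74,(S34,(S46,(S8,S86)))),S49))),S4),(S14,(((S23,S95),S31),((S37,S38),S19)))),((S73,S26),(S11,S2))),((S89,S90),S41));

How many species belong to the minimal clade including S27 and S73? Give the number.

The MRCA of S27 and S73 is the node subtending (((((S27,(S29,(S66,S57))),(S1,((S74,(S34,(S46,(S8,S86)))),S49))),S4),(S14,(((S23,S95),S31),((S37,S38),S19)))),((S73,S26),(S11,S2))).
That clade contains 23 terminal taxa: S1, S11, S14, S19, S2, S23, S26, S27, S29, S31, S34, S37, S38, S4, S46, S49, S57, S66, S73, S74, S8, S86, S95.

23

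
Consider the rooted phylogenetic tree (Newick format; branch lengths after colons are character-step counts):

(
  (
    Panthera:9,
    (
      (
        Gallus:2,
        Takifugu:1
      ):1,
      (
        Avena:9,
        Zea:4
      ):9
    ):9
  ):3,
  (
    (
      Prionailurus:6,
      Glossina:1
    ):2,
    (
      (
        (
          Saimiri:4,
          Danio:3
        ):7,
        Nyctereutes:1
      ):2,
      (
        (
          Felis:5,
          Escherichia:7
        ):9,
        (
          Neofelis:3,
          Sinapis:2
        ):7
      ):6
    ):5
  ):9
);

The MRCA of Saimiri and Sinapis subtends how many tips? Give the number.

The MRCA of Saimiri and Sinapis is the node subtending (((Saimiri,Danio),Nyctereutes),((Felis,Escherichia),(Neofelis,Sinapis))).
That clade contains 7 terminal taxa: Danio, Escherichia, Felis, Neofelis, Nyctereutes, Saimiri, Sinapis.

7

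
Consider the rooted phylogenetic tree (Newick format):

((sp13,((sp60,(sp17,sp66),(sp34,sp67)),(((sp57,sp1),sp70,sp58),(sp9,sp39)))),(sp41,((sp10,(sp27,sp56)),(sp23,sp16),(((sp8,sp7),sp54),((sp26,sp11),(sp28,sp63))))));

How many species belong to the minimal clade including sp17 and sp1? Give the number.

The MRCA of sp17 and sp1 is the node subtending ((sp60,(sp17,sp66),(sp34,sp67)),(((sp57,sp1),sp70,sp58),(sp9,sp39))).
That clade contains 11 terminal taxa: sp1, sp17, sp34, sp39, sp57, sp58, sp60, sp66, sp67, sp70, sp9.

11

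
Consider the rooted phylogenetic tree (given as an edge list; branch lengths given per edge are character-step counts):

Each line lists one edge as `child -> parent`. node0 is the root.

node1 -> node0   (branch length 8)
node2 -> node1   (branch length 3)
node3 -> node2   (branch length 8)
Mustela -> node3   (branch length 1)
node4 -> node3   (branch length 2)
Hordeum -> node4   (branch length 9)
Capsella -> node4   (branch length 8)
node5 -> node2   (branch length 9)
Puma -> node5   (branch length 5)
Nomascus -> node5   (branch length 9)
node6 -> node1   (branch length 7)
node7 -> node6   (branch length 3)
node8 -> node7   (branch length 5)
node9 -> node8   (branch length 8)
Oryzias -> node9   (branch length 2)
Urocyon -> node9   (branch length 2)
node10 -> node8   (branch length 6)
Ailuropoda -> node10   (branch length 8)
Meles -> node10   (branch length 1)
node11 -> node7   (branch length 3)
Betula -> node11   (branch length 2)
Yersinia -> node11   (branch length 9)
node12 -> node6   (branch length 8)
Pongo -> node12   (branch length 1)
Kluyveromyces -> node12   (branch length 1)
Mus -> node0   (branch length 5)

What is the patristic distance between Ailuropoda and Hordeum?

The path runs Ailuropoda → … → MRCA → … → Hordeum; the MRCA is the node subtending (((Mustela,(Hordeum,Capsella)),(Puma,Nomascus)),((((Oryzias,Urocyon),(Ailuropoda,Meles)),(Betula,Yersinia)),(Pongo,Kluyveromyces))).
Branch lengths along that path: 8 + 6 + 5 + 3 + 7 + 3 + 8 + 2 + 9 = 51.

51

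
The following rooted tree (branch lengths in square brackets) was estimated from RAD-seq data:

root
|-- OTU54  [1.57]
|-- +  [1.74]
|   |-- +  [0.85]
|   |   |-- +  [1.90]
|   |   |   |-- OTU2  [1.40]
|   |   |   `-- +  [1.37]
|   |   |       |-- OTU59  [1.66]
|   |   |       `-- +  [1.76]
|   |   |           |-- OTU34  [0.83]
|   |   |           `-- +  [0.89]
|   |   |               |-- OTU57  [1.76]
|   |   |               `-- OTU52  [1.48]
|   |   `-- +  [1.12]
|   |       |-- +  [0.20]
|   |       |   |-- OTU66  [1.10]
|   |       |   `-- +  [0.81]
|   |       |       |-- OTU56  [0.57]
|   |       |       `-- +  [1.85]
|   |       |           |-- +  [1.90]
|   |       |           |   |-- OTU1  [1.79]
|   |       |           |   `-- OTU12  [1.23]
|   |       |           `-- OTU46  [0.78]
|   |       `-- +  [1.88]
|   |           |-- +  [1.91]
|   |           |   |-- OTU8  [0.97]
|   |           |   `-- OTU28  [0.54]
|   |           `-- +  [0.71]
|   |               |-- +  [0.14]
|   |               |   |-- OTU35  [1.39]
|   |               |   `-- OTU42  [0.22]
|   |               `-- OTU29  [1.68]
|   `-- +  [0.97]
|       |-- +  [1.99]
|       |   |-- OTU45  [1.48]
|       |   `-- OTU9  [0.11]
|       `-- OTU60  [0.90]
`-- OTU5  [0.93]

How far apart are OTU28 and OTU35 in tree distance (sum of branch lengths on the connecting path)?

4.69

The path runs OTU28 → … → MRCA → … → OTU35; the MRCA is the node subtending ((OTU8,OTU28),((OTU35,OTU42),OTU29)).
Branch lengths along that path: 0.54 + 1.91 + 0.71 + 0.14 + 1.39 = 4.69.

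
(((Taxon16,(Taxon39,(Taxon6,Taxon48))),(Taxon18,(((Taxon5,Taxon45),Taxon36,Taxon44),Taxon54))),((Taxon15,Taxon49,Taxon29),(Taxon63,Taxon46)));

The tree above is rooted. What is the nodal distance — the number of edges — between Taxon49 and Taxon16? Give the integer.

6

The MRCA of Taxon49 and Taxon16 is the root of the tree.
From Taxon49 up to that node: 3 branches. From Taxon16 up to the same node: 3 branches. Total: 3 + 3 = 6.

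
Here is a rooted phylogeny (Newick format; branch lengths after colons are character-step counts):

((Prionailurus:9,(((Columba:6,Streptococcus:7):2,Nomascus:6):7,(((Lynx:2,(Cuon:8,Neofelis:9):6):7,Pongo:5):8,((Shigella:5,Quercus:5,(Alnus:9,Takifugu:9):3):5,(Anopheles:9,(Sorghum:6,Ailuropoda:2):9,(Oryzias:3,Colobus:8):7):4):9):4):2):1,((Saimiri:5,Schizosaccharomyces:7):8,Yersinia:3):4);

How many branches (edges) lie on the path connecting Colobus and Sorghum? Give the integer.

4

The MRCA of Colobus and Sorghum is the node subtending (Anopheles,(Sorghum,Ailuropoda),(Oryzias,Colobus)).
From Colobus up to that node: 2 branches. From Sorghum up to the same node: 2 branches. Total: 2 + 2 = 4.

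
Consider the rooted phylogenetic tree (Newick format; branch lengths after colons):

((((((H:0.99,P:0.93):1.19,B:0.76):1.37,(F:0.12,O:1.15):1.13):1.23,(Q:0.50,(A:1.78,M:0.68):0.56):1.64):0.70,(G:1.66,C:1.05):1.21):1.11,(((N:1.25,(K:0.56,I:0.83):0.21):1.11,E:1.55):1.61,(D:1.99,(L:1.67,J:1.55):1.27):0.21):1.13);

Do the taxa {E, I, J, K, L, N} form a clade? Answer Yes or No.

The MRCA of the listed taxa subtends (((N,(K,I)),E),(D,(L,J))).
That clade also contains D, which is not in the proposed group, so the group is not monophyletic.

No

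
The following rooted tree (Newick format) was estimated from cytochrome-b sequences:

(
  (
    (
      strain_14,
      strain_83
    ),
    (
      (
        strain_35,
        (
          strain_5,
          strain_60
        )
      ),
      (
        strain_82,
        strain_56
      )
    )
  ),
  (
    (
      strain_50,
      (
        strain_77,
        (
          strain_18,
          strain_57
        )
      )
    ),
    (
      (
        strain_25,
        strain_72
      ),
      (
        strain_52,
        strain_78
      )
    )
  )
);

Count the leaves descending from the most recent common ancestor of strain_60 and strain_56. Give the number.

5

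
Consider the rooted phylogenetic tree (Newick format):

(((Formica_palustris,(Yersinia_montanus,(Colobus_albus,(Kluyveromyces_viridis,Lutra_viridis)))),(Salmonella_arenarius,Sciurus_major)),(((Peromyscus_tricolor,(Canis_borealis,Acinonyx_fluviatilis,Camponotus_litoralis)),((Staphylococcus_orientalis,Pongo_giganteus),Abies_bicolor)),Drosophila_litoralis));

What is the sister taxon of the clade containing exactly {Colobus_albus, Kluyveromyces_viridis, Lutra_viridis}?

Yersinia_montanus

The clade containing exactly {Colobus_albus, Kluyveromyces_viridis, Lutra_viridis} attaches to the tree at the node subtending (Yersinia_montanus,(Colobus_albus,(Kluyveromyces_viridis,Lutra_viridis))).
The other lineage descending from that same node — the sister group — is the single tip Yersinia_montanus.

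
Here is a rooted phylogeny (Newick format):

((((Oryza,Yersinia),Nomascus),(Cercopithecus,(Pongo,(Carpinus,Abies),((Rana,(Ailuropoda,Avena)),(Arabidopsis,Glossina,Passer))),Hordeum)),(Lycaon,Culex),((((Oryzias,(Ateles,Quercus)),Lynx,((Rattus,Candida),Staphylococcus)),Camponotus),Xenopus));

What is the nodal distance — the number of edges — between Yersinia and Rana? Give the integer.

8

The MRCA of Yersinia and Rana is the node subtending (((Oryza,Yersinia),Nomascus),(Cercopithecus,(Pongo,(Carpinus,Abies),((Rana,(Ailuropoda,Avena)),(Arabidopsis,Glossina,Passer))),Hordeum)).
From Yersinia up to that node: 3 branches. From Rana up to the same node: 5 branches. Total: 3 + 5 = 8.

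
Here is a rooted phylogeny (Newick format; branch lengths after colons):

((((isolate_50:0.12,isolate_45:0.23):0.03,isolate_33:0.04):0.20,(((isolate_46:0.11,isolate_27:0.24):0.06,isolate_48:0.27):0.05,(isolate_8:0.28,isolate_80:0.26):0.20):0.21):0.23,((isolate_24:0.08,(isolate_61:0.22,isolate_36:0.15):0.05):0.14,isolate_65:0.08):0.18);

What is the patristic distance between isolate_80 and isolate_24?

The path runs isolate_80 → … → MRCA → … → isolate_24; the MRCA is the root of the tree.
Branch lengths along that path: 0.26 + 0.20 + 0.21 + 0.23 + 0.18 + 0.14 + 0.08 = 1.30.

1.30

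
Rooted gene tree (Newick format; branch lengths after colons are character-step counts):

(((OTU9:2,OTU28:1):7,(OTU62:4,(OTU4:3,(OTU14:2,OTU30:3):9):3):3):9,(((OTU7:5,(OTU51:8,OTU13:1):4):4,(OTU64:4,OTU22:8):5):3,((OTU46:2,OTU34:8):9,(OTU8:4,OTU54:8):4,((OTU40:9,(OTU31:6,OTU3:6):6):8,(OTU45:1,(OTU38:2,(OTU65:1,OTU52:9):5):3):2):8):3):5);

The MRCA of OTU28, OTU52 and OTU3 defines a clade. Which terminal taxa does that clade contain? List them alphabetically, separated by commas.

OTU13, OTU14, OTU22, OTU28, OTU3, OTU30, OTU31, OTU34, OTU38, OTU4, OTU40, OTU45, OTU46, OTU51, OTU52, OTU54, OTU62, OTU64, OTU65, OTU7, OTU8, OTU9

Tracing OTU28: it sits inside (OTU9,OTU28).
Tracing OTU52: it sits inside (OTU65,OTU52).
Tracing OTU3: it sits inside (OTU31,OTU3).
The smallest clade enclosing all 3 is the whole tree (their MRCA is the root), so the answer is all 22 tips in alphabetical order.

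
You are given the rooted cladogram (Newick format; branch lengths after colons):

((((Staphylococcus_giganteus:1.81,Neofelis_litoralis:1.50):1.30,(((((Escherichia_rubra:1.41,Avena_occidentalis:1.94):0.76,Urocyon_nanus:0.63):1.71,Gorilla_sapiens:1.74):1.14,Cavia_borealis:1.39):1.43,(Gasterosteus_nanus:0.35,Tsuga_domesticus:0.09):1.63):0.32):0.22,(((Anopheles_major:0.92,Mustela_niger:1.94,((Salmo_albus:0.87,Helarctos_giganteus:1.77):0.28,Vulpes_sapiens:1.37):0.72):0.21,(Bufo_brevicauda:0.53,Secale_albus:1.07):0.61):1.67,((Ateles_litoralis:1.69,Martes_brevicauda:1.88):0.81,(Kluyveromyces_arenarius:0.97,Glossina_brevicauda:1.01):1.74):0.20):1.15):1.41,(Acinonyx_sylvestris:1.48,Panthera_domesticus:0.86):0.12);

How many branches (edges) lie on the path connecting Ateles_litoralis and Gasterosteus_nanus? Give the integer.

The MRCA of Ateles_litoralis and Gasterosteus_nanus is the node subtending (((Staphylococcus_giganteus,Neofelis_litoralis),(((((Escherichia_rubra,Avena_occidentalis),Urocyon_nanus),Gorilla_sapiens),Cavia_borealis),(Gasterosteus_nanus,Tsuga_domesticus))),(((Anopheles_major,Mustela_niger,((Salmo_albus,Helarctos_giganteus),Vulpes_sapiens)),(Bufo_brevicauda,Secale_albus)),((Ateles_litoralis,Martes_brevicauda),(Kluyveromyces_arenarius,Glossina_brevicauda)))).
From Ateles_litoralis up to that node: 4 branches. From Gasterosteus_nanus up to the same node: 4 branches. Total: 4 + 4 = 8.

8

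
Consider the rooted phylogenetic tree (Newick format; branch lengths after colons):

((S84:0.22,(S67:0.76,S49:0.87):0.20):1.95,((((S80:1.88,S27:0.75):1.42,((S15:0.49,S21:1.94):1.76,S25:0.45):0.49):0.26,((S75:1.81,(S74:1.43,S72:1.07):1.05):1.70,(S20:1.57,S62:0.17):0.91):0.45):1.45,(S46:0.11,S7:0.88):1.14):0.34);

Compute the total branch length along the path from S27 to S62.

3.96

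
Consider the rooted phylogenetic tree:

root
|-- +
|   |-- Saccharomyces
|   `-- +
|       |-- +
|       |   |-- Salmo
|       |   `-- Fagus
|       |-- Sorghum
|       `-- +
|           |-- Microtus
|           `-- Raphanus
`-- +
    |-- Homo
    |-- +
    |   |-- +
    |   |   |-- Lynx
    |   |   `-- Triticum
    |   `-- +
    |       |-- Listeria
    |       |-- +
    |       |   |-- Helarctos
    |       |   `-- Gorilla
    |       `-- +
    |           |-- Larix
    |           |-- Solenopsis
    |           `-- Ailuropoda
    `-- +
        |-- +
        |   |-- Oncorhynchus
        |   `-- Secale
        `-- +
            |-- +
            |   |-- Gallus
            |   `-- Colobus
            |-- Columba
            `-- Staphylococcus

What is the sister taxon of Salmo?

Salmo attaches to the tree at the node subtending (Salmo,Fagus).
The other lineage descending from that same node — the sister group — is the single tip Fagus.

Fagus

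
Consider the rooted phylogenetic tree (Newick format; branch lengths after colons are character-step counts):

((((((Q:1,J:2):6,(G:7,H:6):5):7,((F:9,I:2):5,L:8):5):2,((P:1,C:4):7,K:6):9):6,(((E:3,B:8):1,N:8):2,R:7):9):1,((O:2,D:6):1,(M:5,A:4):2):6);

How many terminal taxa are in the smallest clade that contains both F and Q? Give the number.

7

The MRCA of F and Q is the node subtending (((Q,J),(G,H)),((F,I),L)).
That clade contains 7 terminal taxa: F, G, H, I, J, L, Q.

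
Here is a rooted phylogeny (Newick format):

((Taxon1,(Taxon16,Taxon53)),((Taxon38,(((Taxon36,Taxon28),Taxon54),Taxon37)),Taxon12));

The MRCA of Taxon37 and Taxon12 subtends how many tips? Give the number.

6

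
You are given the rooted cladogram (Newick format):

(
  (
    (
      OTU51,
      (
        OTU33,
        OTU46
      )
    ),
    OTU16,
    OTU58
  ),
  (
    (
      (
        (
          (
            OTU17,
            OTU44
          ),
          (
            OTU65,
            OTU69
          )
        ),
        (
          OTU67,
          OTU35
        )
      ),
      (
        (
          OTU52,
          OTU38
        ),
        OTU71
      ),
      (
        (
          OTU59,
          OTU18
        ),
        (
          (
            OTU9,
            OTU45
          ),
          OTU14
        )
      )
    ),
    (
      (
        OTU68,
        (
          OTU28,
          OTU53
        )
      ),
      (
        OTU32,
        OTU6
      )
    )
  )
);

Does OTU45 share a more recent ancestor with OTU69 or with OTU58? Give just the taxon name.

OTU69

The MRCA of OTU45 and OTU69 subtends ((((OTU17,OTU44),(OTU65,OTU69)),(OTU67,OTU35)),((OTU52,OTU38),OTU71),((OTU59,OTU18),((OTU9,OTU45),OTU14))) (14 taxa).
The MRCA of OTU45 and OTU58 is the root, subtending the entire tree (24 taxa).
The first is nested inside the second, so OTU45 shares a more recent common ancestor with OTU69.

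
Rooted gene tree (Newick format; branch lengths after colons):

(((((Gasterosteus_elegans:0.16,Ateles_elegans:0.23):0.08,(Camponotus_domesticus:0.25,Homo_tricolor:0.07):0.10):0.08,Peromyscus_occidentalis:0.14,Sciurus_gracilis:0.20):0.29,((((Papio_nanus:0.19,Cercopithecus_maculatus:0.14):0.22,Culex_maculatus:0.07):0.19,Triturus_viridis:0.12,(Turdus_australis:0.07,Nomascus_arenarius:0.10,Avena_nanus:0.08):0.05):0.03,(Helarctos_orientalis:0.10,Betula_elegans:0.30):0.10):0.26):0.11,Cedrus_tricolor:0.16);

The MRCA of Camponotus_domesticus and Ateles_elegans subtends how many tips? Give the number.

4

The MRCA of Camponotus_domesticus and Ateles_elegans is the node subtending ((Gasterosteus_elegans,Ateles_elegans),(Camponotus_domesticus,Homo_tricolor)).
That clade contains 4 terminal taxa: Ateles_elegans, Camponotus_domesticus, Gasterosteus_elegans, Homo_tricolor.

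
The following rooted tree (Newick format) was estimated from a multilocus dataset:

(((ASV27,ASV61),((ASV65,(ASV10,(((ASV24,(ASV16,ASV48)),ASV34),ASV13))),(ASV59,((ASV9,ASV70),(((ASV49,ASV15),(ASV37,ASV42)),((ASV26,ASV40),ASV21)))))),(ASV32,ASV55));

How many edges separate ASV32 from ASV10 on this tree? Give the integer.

The MRCA of ASV32 and ASV10 is the root of the tree.
From ASV32 up to that node: 2 branches. From ASV10 up to the same node: 5 branches. Total: 2 + 5 = 7.

7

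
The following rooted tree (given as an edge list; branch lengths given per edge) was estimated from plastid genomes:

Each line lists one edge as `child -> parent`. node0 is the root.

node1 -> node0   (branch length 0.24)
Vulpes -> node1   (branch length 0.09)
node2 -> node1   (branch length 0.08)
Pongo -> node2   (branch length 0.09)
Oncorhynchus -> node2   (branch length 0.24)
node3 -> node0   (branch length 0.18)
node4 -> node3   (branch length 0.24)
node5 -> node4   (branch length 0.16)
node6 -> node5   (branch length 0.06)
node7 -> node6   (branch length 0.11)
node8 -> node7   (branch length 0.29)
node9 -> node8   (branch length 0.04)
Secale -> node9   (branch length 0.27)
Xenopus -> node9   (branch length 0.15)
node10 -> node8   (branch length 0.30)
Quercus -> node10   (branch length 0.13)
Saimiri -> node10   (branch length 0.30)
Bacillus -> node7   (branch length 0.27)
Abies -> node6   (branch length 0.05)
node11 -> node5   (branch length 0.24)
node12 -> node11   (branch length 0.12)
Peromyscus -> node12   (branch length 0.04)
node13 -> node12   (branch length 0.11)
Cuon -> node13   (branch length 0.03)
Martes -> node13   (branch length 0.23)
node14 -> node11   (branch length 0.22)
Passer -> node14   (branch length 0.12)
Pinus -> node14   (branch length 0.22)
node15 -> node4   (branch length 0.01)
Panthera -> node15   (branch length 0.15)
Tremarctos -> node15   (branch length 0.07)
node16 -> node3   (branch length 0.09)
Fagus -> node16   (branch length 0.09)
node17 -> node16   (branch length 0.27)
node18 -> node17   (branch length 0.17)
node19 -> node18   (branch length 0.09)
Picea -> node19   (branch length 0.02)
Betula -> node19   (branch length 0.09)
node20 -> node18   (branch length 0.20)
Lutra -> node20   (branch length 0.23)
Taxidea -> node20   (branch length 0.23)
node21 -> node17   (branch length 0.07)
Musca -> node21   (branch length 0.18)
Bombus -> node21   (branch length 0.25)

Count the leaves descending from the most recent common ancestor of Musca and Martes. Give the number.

20

The MRCA of Musca and Martes is the node subtending (((((((Secale,Xenopus),(Quercus,Saimiri)),Bacillus),Abies),((Peromyscus,(Cuon,Martes)),(Passer,Pinus))),(Panthera,Tremarctos)),(Fagus,(((Picea,Betula),(Lutra,Taxidea)),(Musca,Bombus)))).
That clade contains 20 terminal taxa: Abies, Bacillus, Betula, Bombus, Cuon, Fagus, Lutra, Martes, Musca, Panthera, Passer, Peromyscus, Picea, Pinus, Quercus, Saimiri, Secale, Taxidea, Tremarctos, Xenopus.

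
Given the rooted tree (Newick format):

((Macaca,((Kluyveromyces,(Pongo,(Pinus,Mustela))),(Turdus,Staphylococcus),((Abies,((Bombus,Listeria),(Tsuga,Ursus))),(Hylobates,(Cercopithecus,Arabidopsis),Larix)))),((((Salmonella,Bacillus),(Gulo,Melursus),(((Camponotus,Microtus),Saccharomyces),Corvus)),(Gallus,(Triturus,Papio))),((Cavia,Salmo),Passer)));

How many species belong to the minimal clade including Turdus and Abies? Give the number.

The MRCA of Turdus and Abies is the node subtending ((Kluyveromyces,(Pongo,(Pinus,Mustela))),(Turdus,Staphylococcus),((Abies,((Bombus,Listeria),(Tsuga,Ursus))),(Hylobates,(Cercopithecus,Arabidopsis),Larix))).
That clade contains 15 terminal taxa: Abies, Arabidopsis, Bombus, Cercopithecus, Hylobates, Kluyveromyces, Larix, Listeria, Mustela, Pinus, Pongo, Staphylococcus, Tsuga, Turdus, Ursus.

15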